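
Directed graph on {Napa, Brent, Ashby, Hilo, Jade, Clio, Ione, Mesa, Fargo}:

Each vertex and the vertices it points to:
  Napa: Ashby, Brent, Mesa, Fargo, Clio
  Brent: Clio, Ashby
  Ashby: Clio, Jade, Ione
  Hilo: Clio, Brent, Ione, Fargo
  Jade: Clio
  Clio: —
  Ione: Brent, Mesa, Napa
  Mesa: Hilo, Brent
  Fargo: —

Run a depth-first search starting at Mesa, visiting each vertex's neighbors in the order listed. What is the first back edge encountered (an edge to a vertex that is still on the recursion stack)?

Ione→Brent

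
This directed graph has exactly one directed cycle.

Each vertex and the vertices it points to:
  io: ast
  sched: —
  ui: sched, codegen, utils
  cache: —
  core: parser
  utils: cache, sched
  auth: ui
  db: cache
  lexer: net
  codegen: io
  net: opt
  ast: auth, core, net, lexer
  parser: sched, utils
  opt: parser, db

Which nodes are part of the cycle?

io, ui, ast, auth, codegen

DFS with gray/black marking from ast:
ast gray
  auth gray
    ui gray
      sched gray
      sched black
      codegen gray
        io gray
          io→ast: ast is gray → back edge
Back edge closes the cycle ast → auth → ui → codegen → io → ast; its vertices are {io, ui, ast, auth, codegen}.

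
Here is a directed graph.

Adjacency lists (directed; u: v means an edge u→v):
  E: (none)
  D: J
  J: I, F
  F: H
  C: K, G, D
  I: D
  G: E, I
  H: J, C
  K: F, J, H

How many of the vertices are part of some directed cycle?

8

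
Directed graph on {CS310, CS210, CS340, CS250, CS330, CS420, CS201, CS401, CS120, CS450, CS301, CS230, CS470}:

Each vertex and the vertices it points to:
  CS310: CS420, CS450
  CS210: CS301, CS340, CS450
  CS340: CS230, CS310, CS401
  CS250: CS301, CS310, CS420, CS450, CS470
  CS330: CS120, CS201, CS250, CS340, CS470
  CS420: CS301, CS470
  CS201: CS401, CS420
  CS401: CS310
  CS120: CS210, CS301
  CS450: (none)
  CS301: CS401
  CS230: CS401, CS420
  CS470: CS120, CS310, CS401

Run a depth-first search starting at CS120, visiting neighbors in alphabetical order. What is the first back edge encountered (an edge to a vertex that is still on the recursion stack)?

CS420→CS301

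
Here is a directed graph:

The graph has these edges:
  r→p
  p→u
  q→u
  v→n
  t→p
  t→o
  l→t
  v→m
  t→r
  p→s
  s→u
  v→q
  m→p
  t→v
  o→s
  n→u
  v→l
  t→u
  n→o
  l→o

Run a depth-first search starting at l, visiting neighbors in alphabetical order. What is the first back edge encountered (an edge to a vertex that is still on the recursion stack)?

DFS from l (visiting neighbors in alphabetical order); mark gray on enter, black on exit:
l gray
  o gray
    s gray
      u gray
      u black
    s black
  o black
  t gray
    t→o: o black — skip
    p gray
      p→s: s black — skip
      p→u: u black — skip
    p black
    r gray
      r→p: p black — skip
    r black
    t→u: u black — skip
    v gray
      v→l: l is gray → back edge
First back edge: v → l.

v->l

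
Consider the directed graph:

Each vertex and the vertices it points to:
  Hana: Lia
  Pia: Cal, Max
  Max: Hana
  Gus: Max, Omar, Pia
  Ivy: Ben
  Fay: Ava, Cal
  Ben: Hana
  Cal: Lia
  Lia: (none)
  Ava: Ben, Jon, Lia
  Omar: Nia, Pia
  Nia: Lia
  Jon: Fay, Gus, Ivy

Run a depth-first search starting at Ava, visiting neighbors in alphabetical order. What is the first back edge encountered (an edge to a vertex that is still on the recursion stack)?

Fay→Ava

DFS from Ava (visiting neighbors in alphabetical order); mark gray on enter, black on exit:
Ava gray
  Ben gray
    Hana gray
      Lia gray
      Lia black
    Hana black
  Ben black
  Jon gray
    Fay gray
      Fay→Ava: Ava is gray → back edge
First back edge: Fay → Ava.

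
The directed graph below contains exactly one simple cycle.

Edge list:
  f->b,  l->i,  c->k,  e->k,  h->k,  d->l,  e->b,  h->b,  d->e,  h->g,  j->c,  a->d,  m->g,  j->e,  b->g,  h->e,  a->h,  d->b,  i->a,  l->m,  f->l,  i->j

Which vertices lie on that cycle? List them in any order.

DFS with gray/black marking from l:
l gray
  m gray
    g gray
    g black
  m black
  i gray
    a gray
      h gray
        e gray
          b gray
            b→g: g black — skip
          b black
          k gray
          k black
        e black
        h→k: k black — skip
        h→g: g black — skip
        h→b: b black — skip
      h black
      d gray
        d→b: b black — skip
        d→l: l is gray → back edge
Back edge closes the cycle l → i → a → d → l; its vertices are {a, d, i, l}.

a, d, i, l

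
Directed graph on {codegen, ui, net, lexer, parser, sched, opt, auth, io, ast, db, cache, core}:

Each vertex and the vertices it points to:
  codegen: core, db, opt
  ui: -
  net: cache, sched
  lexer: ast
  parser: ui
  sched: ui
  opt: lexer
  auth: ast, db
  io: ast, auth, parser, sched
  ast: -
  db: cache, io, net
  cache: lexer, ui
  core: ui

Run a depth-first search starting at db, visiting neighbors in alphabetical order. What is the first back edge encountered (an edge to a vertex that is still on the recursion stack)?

DFS from db (visiting neighbors in alphabetical order); mark gray on enter, black on exit:
db gray
  cache gray
    lexer gray
      ast gray
      ast black
    lexer black
    ui gray
    ui black
  cache black
  io gray
    io→ast: ast black — skip
    auth gray
      auth→ast: ast black — skip
      auth→db: db is gray → back edge
First back edge: auth → db.

auth->db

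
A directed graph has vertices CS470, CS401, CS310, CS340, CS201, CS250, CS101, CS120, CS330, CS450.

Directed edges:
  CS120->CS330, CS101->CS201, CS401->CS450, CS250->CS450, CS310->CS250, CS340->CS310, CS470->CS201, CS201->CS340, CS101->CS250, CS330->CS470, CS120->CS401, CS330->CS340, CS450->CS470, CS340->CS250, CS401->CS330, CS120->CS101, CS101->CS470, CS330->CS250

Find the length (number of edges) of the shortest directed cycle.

5

For each vertex v, BFS finds the shortest path from v back to v.
The shortest such closed walk is CS201 → CS340 → CS250 → CS450 → CS470 → CS201, length 5.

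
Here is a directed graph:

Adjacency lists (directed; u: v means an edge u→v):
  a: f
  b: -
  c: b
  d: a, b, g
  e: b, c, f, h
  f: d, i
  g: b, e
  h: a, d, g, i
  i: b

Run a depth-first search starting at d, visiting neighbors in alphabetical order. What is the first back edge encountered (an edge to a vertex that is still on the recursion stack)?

f->d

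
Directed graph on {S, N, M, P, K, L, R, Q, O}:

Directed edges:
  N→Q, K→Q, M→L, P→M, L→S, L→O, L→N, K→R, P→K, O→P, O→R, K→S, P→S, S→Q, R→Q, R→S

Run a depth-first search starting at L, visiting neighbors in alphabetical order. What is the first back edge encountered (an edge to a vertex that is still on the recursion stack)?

M→L

DFS from L (visiting neighbors in alphabetical order); mark gray on enter, black on exit:
L gray
  N gray
    Q gray
    Q black
  N black
  O gray
    P gray
      K gray
        K→Q: Q black — skip
        R gray
          R→Q: Q black — skip
          S gray
            S→Q: Q black — skip
          S black
        R black
        K→S: S black — skip
      K black
      M gray
        M→L: L is gray → back edge
First back edge: M → L.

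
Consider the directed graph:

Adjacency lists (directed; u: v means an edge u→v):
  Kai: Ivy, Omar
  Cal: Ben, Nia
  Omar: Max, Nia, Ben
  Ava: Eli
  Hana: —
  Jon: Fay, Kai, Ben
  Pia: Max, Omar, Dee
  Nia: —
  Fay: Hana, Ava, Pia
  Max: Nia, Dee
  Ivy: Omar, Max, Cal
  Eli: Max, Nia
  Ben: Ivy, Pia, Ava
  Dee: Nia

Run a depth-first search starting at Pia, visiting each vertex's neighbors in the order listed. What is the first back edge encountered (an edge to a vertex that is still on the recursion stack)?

DFS from Pia (visiting each vertex's neighbors in the order listed); mark gray on enter, black on exit:
Pia gray
  Max gray
    Nia gray
    Nia black
    Dee gray
      Dee→Nia: Nia black — skip
    Dee black
  Max black
  Omar gray
    Omar→Max: Max black — skip
    Omar→Nia: Nia black — skip
    Ben gray
      Ivy gray
        Ivy→Omar: Omar is gray → back edge
First back edge: Ivy → Omar.

Ivy->Omar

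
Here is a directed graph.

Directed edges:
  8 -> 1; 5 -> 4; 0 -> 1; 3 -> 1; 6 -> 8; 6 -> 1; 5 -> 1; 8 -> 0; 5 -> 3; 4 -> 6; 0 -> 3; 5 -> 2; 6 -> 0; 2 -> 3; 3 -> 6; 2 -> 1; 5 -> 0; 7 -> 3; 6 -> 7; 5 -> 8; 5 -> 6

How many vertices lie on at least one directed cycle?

5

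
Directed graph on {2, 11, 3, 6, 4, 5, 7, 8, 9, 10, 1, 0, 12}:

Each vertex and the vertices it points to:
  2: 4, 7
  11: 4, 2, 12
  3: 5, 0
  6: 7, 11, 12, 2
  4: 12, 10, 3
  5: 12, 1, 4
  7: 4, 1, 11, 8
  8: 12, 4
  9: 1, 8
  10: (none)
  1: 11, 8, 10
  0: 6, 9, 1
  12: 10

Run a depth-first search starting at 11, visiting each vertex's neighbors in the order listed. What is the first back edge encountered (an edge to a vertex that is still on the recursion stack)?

1->11

DFS from 11 (visiting each vertex's neighbors in the order listed); mark gray on enter, black on exit:
11 gray
  4 gray
    12 gray
      10 gray
      10 black
    12 black
    4→10: 10 black — skip
    3 gray
      5 gray
        5→12: 12 black — skip
        1 gray
          1→11: 11 is gray → back edge
First back edge: 1 → 11.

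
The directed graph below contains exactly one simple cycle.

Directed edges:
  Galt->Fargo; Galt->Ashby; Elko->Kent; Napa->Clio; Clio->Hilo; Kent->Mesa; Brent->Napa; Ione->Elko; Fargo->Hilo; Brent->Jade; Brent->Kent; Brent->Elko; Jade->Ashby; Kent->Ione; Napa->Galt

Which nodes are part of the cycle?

Elko, Ione, Kent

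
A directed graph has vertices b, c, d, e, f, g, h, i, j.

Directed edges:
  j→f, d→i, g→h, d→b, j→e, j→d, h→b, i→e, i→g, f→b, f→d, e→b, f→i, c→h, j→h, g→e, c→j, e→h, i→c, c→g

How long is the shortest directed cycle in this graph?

4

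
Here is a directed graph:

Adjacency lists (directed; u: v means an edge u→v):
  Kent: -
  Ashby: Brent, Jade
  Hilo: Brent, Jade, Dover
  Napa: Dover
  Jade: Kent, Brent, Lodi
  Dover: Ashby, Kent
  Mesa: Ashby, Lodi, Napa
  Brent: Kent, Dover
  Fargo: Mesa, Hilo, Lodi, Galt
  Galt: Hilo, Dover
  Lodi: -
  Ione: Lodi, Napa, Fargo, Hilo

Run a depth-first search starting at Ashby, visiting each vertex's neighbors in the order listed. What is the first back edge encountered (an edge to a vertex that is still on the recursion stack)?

DFS from Ashby (visiting each vertex's neighbors in the order listed); mark gray on enter, black on exit:
Ashby gray
  Brent gray
    Kent gray
    Kent black
    Dover gray
      Dover→Ashby: Ashby is gray → back edge
First back edge: Dover → Ashby.

Dover→Ashby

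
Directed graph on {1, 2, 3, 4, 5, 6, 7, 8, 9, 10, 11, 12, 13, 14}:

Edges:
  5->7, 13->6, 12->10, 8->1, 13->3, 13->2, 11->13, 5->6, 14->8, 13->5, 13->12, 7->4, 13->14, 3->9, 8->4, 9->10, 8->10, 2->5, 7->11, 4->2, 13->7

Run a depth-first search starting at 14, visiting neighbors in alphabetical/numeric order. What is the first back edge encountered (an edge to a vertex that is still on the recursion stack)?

7->4

DFS from 14 (visiting neighbors in alphabetical/numeric order); mark gray on enter, black on exit:
14 gray
  8 gray
    1 gray
    1 black
    4 gray
      2 gray
        5 gray
          6 gray
          6 black
          7 gray
            7→4: 4 is gray → back edge
First back edge: 7 → 4.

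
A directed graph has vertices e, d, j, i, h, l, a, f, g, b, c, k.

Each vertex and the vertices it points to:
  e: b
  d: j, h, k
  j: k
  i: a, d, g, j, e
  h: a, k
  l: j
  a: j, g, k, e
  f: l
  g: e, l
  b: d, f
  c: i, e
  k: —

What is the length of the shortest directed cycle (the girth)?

For each vertex v, BFS finds the shortest path from v back to v.
The shortest such closed walk is a → e → b → d → h → a, length 5.

5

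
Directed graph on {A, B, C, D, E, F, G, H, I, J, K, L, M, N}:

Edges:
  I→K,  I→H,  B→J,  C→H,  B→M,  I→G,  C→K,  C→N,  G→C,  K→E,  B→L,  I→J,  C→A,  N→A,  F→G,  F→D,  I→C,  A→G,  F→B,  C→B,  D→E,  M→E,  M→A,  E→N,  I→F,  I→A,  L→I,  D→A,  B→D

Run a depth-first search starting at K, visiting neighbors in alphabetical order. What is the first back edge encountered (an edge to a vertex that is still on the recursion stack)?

DFS from K (visiting neighbors in alphabetical order); mark gray on enter, black on exit:
K gray
  E gray
    N gray
      A gray
        G gray
          C gray
            C→A: A is gray → back edge
First back edge: C → A.

C→A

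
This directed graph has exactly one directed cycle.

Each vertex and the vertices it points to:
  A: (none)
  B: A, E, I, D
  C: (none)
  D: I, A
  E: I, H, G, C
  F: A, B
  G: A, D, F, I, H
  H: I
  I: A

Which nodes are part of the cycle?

DFS with gray/black marking from E:
E gray
  I gray
    A gray
    A black
  I black
  H gray
    H→I: I black — skip
  H black
  G gray
    G→A: A black — skip
    D gray
      D→I: I black — skip
      D→A: A black — skip
    D black
    F gray
      F→A: A black — skip
      B gray
        B→A: A black — skip
        B→E: E is gray → back edge
Back edge closes the cycle E → G → F → B → E; its vertices are {B, E, F, G}.

B, E, F, G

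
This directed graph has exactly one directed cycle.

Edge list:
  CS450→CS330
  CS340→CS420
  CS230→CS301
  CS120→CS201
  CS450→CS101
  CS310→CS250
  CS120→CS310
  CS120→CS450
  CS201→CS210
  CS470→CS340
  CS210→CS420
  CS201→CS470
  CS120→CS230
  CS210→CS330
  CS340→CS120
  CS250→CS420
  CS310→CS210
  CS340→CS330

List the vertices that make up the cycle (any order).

DFS with gray/black marking from CS120:
CS120 gray
  CS450 gray
    CS330 gray
    CS330 black
    CS101 gray
    CS101 black
  CS450 black
  CS201 gray
    CS210 gray
      CS420 gray
      CS420 black
      CS210→CS330: CS330 black — skip
    CS210 black
    CS470 gray
      CS340 gray
        CS340→CS420: CS420 black — skip
        CS340→CS120: CS120 is gray → back edge
Back edge closes the cycle CS120 → CS201 → CS470 → CS340 → CS120; its vertices are {CS120, CS201, CS340, CS470}.

CS120, CS201, CS340, CS470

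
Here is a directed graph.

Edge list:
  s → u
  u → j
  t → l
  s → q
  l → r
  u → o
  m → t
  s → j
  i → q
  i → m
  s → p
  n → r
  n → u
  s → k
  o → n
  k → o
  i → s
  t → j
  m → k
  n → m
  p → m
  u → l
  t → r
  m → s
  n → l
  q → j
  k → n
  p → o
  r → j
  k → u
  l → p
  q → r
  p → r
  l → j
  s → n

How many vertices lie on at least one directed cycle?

9

A vertex is on a directed cycle iff it belongs to a strongly connected component of size ≥ 2 (or has a self-loop).
The vertices on cycles are {k, l, m, n, o, p, s, t, u} — 9 in total.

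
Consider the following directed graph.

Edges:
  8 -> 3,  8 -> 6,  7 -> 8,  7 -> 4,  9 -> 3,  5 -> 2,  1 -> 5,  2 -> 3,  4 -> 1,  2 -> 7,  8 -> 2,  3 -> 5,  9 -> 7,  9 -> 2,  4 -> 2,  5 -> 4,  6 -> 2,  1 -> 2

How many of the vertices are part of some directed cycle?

A vertex is on a directed cycle iff it belongs to a strongly connected component of size ≥ 2 (or has a self-loop).
The vertices on cycles are {1, 2, 3, 4, 5, 6, 7, 8} — 8 in total.

8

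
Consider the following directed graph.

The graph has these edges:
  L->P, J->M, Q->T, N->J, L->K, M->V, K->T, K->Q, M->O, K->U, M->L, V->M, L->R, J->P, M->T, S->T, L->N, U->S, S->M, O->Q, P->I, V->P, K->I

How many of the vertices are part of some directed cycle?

8

A vertex is on a directed cycle iff it belongs to a strongly connected component of size ≥ 2 (or has a self-loop).
The vertices on cycles are {J, K, L, M, N, S, U, V} — 8 in total.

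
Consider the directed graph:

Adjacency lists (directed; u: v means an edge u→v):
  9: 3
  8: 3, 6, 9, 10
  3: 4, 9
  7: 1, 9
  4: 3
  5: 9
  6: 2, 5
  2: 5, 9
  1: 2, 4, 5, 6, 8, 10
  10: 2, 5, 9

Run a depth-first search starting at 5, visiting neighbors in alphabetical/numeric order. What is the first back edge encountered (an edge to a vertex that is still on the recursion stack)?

DFS from 5 (visiting neighbors in alphabetical/numeric order); mark gray on enter, black on exit:
5 gray
  9 gray
    3 gray
      4 gray
        4→3: 3 is gray → back edge
First back edge: 4 → 3.

4→3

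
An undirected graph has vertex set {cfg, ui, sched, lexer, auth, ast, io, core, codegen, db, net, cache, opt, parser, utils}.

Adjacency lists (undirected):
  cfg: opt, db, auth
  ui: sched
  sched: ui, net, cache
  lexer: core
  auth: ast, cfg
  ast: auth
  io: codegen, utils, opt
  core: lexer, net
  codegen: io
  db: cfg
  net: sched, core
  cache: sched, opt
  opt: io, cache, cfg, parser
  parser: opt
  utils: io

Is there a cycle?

DFS, tracking each vertex's parent; an edge to a visited non-parent vertex closes a cycle.
Start from ui:
visit ui (parent –)
  visit sched (parent ui)
    sched–ui: parent, skip
    visit net (parent sched)
      net–sched: parent, skip
      visit core (parent net)
        visit lexer (parent core)
          lexer–core: parent, skip
        core–net: parent, skip
    visit cache (parent sched)
      cache–sched: parent, skip
      visit opt (parent cache)
        visit io (parent opt)
          visit codegen (parent io)
            codegen–io: parent, skip
          visit utils (parent io)
            utils–io: parent, skip
          io–opt: parent, skip
        opt–cache: parent, skip
        visit cfg (parent opt)
          cfg–opt: parent, skip
          visit db (parent cfg)
            db–cfg: parent, skip
          visit auth (parent cfg)
            visit ast (parent auth)
              ast–auth: parent, skip
            auth–cfg: parent, skip
        visit parser (parent opt)
          parser–opt: parent, skip
No non-parent visited neighbor found — the graph is a forest.

No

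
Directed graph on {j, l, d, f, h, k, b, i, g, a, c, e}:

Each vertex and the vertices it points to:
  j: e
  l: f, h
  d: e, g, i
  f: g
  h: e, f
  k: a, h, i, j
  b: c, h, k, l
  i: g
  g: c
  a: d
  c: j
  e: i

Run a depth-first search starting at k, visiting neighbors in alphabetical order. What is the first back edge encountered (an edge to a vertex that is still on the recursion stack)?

DFS from k (visiting neighbors in alphabetical order); mark gray on enter, black on exit:
k gray
  a gray
    d gray
      e gray
        i gray
          g gray
            c gray
              j gray
                j→e: e is gray → back edge
First back edge: j → e.

j→e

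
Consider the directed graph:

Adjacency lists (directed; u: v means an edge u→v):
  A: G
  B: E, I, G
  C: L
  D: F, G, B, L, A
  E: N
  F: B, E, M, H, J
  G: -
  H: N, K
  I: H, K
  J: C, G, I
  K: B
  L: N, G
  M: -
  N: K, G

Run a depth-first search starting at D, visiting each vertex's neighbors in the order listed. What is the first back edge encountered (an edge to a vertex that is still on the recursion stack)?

DFS from D (visiting each vertex's neighbors in the order listed); mark gray on enter, black on exit:
D gray
  F gray
    B gray
      E gray
        N gray
          K gray
            K→B: B is gray → back edge
First back edge: K → B.

K->B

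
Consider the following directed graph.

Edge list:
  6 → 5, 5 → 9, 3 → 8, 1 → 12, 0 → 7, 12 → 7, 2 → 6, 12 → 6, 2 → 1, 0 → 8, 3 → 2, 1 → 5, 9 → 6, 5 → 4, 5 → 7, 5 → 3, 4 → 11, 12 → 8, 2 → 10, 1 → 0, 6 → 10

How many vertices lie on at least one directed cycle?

A vertex is on a directed cycle iff it belongs to a strongly connected component of size ≥ 2 (or has a self-loop).
The vertices on cycles are {1, 2, 3, 5, 6, 9, 12} — 7 in total.

7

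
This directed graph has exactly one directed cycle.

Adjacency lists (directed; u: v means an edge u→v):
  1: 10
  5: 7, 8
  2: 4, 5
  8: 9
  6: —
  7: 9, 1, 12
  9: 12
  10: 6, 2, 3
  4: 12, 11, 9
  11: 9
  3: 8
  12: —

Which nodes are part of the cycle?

1, 2, 5, 7, 10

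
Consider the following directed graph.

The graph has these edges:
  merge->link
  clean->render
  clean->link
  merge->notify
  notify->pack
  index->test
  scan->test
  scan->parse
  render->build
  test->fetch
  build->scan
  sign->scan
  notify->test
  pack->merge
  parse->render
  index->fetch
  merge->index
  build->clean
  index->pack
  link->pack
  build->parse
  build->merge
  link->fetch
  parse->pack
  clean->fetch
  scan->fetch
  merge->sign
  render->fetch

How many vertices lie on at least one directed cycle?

11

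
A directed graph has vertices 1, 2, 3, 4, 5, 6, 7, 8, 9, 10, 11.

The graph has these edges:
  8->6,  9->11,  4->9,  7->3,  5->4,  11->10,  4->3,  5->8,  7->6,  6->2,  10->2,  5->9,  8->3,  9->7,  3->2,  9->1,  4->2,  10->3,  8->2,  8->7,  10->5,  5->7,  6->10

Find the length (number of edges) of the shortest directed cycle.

4

For each vertex v, BFS finds the shortest path from v back to v.
The shortest such closed walk is 5 → 9 → 11 → 10 → 5, length 4.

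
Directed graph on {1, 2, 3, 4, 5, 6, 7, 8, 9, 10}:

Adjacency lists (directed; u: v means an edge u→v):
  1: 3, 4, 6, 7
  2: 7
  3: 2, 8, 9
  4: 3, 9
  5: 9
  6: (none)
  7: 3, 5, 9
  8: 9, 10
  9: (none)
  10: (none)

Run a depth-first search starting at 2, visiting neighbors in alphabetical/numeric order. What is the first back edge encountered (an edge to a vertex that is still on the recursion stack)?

DFS from 2 (visiting neighbors in alphabetical/numeric order); mark gray on enter, black on exit:
2 gray
  7 gray
    3 gray
      3→2: 2 is gray → back edge
First back edge: 3 → 2.

3->2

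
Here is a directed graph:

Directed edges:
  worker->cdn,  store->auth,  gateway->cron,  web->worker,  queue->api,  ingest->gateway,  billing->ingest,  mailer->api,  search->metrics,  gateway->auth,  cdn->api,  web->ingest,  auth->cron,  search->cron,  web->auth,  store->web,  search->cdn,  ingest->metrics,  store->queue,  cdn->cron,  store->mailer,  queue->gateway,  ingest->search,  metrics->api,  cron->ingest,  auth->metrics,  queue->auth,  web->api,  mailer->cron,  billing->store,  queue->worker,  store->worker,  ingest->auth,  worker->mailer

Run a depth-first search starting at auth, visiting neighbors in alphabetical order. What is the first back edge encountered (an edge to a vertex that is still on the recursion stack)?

DFS from auth (visiting neighbors in alphabetical order); mark gray on enter, black on exit:
auth gray
  cron gray
    ingest gray
      ingest→auth: auth is gray → back edge
First back edge: ingest → auth.

ingest→auth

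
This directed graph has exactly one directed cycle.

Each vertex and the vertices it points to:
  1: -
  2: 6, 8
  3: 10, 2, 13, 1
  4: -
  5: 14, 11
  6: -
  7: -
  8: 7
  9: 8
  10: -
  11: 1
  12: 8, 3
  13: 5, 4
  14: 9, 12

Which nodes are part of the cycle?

DFS with gray/black marking from 3:
3 gray
  10 gray
  10 black
  2 gray
    6 gray
    6 black
    8 gray
      7 gray
      7 black
    8 black
  2 black
  13 gray
    5 gray
      14 gray
        9 gray
          9→8: 8 black — skip
        9 black
        12 gray
          12→8: 8 black — skip
          12→3: 3 is gray → back edge
Back edge closes the cycle 3 → 13 → 5 → 14 → 12 → 3; its vertices are {3, 5, 12, 13, 14}.

3, 5, 12, 13, 14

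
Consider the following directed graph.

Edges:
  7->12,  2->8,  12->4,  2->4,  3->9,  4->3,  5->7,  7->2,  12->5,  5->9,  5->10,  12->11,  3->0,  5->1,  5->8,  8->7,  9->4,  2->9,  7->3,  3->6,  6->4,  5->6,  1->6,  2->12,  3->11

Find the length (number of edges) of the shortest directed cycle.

3

For each vertex v, BFS finds the shortest path from v back to v.
The shortest such closed walk is 5 → 7 → 12 → 5, length 3.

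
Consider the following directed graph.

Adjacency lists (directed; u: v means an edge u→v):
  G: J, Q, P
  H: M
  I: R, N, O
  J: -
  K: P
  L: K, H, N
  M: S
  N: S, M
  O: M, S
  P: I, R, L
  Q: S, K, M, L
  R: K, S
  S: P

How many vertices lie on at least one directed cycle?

10

A vertex is on a directed cycle iff it belongs to a strongly connected component of size ≥ 2 (or has a self-loop).
The vertices on cycles are {H, I, K, L, M, N, O, P, R, S} — 10 in total.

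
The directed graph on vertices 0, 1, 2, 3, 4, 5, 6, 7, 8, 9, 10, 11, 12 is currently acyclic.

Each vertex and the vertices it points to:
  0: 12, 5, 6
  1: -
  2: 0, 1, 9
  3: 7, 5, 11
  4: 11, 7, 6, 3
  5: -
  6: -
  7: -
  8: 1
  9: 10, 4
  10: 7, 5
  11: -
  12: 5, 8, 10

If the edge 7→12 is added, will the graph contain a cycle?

Adding 7→12 creates a cycle iff 12 can already reach 7.
Path from 12: 12 → 10 → 7.
So 12 → … → 7 → 12 is a cycle.

Yes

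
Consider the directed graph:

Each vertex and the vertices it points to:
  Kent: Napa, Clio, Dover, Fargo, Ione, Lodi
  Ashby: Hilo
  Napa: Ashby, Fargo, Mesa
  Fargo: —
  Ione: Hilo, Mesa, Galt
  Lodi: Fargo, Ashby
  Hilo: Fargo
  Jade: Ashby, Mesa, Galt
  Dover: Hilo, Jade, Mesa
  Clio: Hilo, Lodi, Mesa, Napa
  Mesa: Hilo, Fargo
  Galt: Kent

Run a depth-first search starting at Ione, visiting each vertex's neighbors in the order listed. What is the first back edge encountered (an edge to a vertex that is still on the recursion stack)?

DFS from Ione (visiting each vertex's neighbors in the order listed); mark gray on enter, black on exit:
Ione gray
  Hilo gray
    Fargo gray
    Fargo black
  Hilo black
  Mesa gray
    Mesa→Hilo: Hilo black — skip
    Mesa→Fargo: Fargo black — skip
  Mesa black
  Galt gray
    Kent gray
      Napa gray
        Ashby gray
          Ashby→Hilo: Hilo black — skip
        Ashby black
        Napa→Fargo: Fargo black — skip
        Napa→Mesa: Mesa black — skip
      Napa black
      Clio gray
        Clio→Hilo: Hilo black — skip
        Lodi gray
          Lodi→Fargo: Fargo black — skip
          Lodi→Ashby: Ashby black — skip
        Lodi black
        Clio→Mesa: Mesa black — skip
        Clio→Napa: Napa black — skip
      Clio black
      Dover gray
        Dover→Hilo: Hilo black — skip
        Jade gray
          Jade→Ashby: Ashby black — skip
          Jade→Mesa: Mesa black — skip
          Jade→Galt: Galt is gray → back edge
First back edge: Jade → Galt.

Jade->Galt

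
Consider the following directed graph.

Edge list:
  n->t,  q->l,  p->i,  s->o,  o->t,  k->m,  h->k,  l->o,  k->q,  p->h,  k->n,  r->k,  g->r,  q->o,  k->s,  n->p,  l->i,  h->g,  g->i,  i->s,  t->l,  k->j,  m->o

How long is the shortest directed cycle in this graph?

For each vertex v, BFS finds the shortest path from v back to v.
The shortest such closed walk is t → l → o → t, length 3.

3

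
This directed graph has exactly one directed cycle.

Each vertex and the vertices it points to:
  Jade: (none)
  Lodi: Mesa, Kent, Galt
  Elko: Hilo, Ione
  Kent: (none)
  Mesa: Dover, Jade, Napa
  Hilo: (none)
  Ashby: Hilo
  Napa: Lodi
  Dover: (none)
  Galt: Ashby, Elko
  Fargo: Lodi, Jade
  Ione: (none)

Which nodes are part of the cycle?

Lodi, Mesa, Napa

DFS with gray/black marking from Lodi:
Lodi gray
  Mesa gray
    Dover gray
    Dover black
    Jade gray
    Jade black
    Napa gray
      Napa→Lodi: Lodi is gray → back edge
Back edge closes the cycle Lodi → Mesa → Napa → Lodi; its vertices are {Lodi, Mesa, Napa}.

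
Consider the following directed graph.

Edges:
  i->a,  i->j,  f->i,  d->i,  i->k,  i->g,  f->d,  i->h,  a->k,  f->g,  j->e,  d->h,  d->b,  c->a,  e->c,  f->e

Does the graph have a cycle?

No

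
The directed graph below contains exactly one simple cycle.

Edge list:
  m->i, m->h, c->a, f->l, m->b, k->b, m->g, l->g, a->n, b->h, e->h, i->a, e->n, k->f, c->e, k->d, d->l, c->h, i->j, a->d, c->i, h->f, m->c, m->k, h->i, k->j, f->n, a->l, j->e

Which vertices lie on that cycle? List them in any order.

DFS with gray/black marking from e:
e gray
  n gray
  n black
  h gray
    f gray
      f→n: n black — skip
      l gray
        g gray
        g black
      l black
    f black
    i gray
      a gray
        a→n: n black — skip
        a→l: l black — skip
        d gray
          d→l: l black — skip
        d black
      a black
      j gray
        j→e: e is gray → back edge
Back edge closes the cycle e → h → i → j → e; its vertices are {e, h, i, j}.

e, h, i, j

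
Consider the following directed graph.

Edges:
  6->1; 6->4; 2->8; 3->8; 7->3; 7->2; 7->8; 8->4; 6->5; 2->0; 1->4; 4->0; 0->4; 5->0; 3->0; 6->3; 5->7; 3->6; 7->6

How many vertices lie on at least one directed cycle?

6

A vertex is on a directed cycle iff it belongs to a strongly connected component of size ≥ 2 (or has a self-loop).
The vertices on cycles are {0, 3, 4, 5, 6, 7} — 6 in total.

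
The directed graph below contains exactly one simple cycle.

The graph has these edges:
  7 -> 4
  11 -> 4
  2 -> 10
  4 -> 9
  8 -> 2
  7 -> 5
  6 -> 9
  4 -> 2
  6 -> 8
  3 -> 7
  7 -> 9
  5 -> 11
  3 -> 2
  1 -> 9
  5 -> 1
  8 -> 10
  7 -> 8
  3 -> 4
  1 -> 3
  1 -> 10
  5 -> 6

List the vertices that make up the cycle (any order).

1, 3, 5, 7

DFS with gray/black marking from 7:
7 gray
  5 gray
    11 gray
      4 gray
        9 gray
        9 black
        2 gray
          10 gray
          10 black
        2 black
      4 black
    11 black
    6 gray
      6→9: 9 black — skip
      8 gray
        8→2: 2 black — skip
        8→10: 10 black — skip
      8 black
    6 black
    1 gray
      1→9: 9 black — skip
      1→10: 10 black — skip
      3 gray
        3→2: 2 black — skip
        3→7: 7 is gray → back edge
Back edge closes the cycle 7 → 5 → 1 → 3 → 7; its vertices are {1, 3, 5, 7}.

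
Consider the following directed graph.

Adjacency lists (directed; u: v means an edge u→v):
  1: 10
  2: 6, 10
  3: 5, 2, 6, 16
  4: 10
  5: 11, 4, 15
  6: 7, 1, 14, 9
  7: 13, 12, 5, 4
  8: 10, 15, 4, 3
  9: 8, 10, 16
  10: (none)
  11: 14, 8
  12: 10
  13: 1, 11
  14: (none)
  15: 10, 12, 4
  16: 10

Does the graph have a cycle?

DFS with white/gray/black marking, starting from 5:
5 gray
  11 gray
    14 gray
    14 black
    8 gray
      10 gray
      10 black
      15 gray
        15→10: 10 black — skip
        12 gray
          12→10: 10 black — skip
        12 black
        4 gray
          4→10: 10 black — skip
        4 black
      15 black
      8→4: 4 black — skip
      3 gray
        3→5: 5 is gray → back edge
Back edge found, so a cycle exists: 5 → 11 → 8 → 3 → 5.

Yes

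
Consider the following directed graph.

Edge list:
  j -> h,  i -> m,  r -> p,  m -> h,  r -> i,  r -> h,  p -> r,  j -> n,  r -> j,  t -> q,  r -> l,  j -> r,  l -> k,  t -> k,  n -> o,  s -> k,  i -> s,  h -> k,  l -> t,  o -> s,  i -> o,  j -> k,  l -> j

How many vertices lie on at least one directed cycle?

4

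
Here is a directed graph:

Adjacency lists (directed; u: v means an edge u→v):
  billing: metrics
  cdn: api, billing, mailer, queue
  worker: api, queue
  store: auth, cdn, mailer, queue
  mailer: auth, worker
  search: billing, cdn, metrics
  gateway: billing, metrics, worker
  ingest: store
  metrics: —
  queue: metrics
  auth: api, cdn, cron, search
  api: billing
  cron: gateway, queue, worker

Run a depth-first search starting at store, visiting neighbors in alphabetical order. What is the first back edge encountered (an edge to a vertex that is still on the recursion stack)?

mailer->auth

DFS from store (visiting neighbors in alphabetical order); mark gray on enter, black on exit:
store gray
  auth gray
    api gray
      billing gray
        metrics gray
        metrics black
      billing black
    api black
    cdn gray
      cdn→api: api black — skip
      cdn→billing: billing black — skip
      mailer gray
        mailer→auth: auth is gray → back edge
First back edge: mailer → auth.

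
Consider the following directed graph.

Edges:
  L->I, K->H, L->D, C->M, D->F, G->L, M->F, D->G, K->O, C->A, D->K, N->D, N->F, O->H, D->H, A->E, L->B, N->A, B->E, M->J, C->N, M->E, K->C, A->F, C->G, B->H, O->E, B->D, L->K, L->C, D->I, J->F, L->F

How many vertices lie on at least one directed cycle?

7

A vertex is on a directed cycle iff it belongs to a strongly connected component of size ≥ 2 (or has a self-loop).
The vertices on cycles are {B, C, D, G, K, L, N} — 7 in total.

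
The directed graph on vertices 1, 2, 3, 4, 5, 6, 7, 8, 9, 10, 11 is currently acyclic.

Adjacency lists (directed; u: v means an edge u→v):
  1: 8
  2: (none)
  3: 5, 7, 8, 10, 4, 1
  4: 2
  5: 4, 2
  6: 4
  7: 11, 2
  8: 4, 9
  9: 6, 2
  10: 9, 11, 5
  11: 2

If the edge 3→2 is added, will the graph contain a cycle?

No

Adding 3→2 creates a cycle iff 2 can already reach 3.
Explore from 2: no path reaches 3. The graph stays acyclic.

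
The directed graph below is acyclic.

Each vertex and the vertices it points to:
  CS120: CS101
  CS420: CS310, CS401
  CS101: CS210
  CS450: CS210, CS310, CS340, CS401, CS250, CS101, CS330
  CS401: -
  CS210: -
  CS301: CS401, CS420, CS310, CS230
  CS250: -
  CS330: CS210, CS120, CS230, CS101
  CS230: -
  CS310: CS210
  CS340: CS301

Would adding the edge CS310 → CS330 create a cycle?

No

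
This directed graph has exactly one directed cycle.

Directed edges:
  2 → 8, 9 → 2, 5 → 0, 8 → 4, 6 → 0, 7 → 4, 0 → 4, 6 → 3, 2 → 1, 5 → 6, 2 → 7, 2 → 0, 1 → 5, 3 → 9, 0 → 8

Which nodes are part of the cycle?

DFS with gray/black marking from 6:
6 gray
  0 gray
    8 gray
      4 gray
      4 black
    8 black
    0→4: 4 black — skip
  0 black
  3 gray
    9 gray
      2 gray
        2→8: 8 black — skip
        2→0: 0 black — skip
        7 gray
          7→4: 4 black — skip
        7 black
        1 gray
          5 gray
            5→6: 6 is gray → back edge
Back edge closes the cycle 6 → 3 → 9 → 2 → 1 → 5 → 6; its vertices are {1, 2, 3, 5, 6, 9}.

1, 2, 3, 5, 6, 9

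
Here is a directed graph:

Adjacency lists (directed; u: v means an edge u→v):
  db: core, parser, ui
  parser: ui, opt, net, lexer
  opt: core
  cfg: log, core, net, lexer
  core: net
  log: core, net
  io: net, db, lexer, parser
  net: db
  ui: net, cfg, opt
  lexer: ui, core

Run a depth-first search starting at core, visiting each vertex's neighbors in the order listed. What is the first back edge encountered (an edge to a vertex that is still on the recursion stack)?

db→core

DFS from core (visiting each vertex's neighbors in the order listed); mark gray on enter, black on exit:
core gray
  net gray
    db gray
      db→core: core is gray → back edge
First back edge: db → core.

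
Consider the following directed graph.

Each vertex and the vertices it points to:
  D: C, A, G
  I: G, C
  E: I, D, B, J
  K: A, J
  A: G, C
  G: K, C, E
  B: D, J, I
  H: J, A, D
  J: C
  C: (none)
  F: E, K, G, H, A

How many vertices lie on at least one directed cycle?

7

A vertex is on a directed cycle iff it belongs to a strongly connected component of size ≥ 2 (or has a self-loop).
The vertices on cycles are {A, B, D, E, G, I, K} — 7 in total.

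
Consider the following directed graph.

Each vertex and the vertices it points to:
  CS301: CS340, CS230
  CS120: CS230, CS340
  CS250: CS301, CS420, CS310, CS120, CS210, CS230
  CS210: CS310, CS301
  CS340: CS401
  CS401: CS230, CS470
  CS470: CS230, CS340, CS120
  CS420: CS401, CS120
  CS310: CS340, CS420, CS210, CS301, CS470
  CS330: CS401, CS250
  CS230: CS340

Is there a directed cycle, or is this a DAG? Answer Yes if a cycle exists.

DFS with white/gray/black marking, starting from CS470:
CS470 gray
  CS230 gray
    CS340 gray
      CS401 gray
        CS401→CS230: CS230 is gray → back edge
Back edge found, so a cycle exists: CS230 → CS340 → CS401 → CS230.

Yes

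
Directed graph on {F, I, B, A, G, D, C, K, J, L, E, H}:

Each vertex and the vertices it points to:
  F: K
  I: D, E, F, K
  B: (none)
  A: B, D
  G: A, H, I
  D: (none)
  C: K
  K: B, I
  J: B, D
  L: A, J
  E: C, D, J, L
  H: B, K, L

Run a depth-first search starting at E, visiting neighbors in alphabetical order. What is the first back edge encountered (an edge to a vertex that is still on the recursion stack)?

I->E

DFS from E (visiting neighbors in alphabetical order); mark gray on enter, black on exit:
E gray
  C gray
    K gray
      B gray
      B black
      I gray
        D gray
        D black
        I→E: E is gray → back edge
First back edge: I → E.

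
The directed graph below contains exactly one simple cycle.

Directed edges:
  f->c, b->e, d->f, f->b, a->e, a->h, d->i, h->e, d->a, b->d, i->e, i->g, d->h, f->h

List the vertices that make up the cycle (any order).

b, d, f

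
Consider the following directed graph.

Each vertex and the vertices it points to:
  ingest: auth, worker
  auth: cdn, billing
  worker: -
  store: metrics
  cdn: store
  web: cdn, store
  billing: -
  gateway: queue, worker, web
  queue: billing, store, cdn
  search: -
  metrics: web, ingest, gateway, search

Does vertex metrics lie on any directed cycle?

metrics is on a cycle iff metrics can reach itself via ≥1 edge.
metrics → web → store → metrics — yes.

Yes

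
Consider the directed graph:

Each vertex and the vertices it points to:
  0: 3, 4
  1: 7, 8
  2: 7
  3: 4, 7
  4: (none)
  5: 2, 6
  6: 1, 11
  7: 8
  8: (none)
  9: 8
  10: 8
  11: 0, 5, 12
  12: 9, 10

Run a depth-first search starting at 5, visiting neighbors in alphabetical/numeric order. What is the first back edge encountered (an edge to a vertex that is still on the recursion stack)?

11->5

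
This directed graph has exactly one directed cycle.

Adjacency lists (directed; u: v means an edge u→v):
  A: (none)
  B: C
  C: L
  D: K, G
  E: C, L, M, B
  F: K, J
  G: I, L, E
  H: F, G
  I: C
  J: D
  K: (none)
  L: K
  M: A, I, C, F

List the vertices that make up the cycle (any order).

D, E, F, G, J, M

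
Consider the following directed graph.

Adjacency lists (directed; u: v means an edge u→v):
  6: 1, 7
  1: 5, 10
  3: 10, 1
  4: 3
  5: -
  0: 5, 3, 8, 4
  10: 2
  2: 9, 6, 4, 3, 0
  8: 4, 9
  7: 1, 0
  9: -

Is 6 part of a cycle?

Yes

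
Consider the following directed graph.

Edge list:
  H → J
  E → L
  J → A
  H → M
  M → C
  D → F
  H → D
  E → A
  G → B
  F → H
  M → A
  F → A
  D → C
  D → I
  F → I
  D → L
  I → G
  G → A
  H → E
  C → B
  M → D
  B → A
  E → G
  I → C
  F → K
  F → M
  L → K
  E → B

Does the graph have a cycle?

DFS with white/gray/black marking, starting from H:
H gray
  M gray
    D gray
      F gray
        A gray
        A black
        K gray
        K black
        F→M: M is gray → back edge
Back edge found, so a cycle exists: M → D → F → M.

Yes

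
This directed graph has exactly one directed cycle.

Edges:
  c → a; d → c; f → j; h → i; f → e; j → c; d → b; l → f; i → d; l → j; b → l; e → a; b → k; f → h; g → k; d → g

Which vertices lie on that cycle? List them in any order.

b, d, f, h, i, l

DFS with gray/black marking from l:
l gray
  f gray
    e gray
      a gray
      a black
    e black
    h gray
      i gray
        d gray
          g gray
            k gray
            k black
          g black
          b gray
            b→l: l is gray → back edge
Back edge closes the cycle l → f → h → i → d → b → l; its vertices are {b, d, f, h, i, l}.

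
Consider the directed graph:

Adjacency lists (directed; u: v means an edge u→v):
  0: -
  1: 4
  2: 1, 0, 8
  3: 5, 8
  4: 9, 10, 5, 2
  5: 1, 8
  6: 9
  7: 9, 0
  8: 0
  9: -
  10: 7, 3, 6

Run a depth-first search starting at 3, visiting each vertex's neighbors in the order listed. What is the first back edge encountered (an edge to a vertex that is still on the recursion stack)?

DFS from 3 (visiting each vertex's neighbors in the order listed); mark gray on enter, black on exit:
3 gray
  5 gray
    1 gray
      4 gray
        9 gray
        9 black
        10 gray
          7 gray
            7→9: 9 black — skip
            0 gray
            0 black
          7 black
          10→3: 3 is gray → back edge
First back edge: 10 → 3.

10->3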